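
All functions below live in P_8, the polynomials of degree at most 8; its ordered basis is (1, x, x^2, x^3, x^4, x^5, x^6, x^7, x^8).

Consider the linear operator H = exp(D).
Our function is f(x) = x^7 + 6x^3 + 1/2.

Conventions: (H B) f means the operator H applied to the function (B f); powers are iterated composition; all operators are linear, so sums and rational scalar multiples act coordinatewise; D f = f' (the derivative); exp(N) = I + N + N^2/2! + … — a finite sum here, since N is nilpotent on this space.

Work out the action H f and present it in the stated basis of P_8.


order-1 term: 7x^6 + 18x^2
order-2 term: 21x^5 + 18x
order-3 term: 35x^4 + 6
order-4 term: 35x^3
order-5 term: 21x^2
order-6 term: 7x
order-7 term: 1
the series for exp(D) f terminates at order 7
exp(D) f = x^7 + 7x^6 + 21x^5 + 35x^4 + 41x^3 + 39x^2 + 25x + 15/2

the image equals g(x) = x^7 + 7x^6 + 21x^5 + 35x^4 + 41x^3 + 39x^2 + 25x + 15/2


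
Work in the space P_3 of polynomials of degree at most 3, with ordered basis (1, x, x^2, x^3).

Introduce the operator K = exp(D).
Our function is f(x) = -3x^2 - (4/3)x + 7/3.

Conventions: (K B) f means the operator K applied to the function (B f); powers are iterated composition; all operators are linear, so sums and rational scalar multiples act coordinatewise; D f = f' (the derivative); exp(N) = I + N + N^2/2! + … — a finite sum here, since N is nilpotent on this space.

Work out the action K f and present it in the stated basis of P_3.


g(x) = -3x^2 - (22/3)x - 2

order-1 term: -6x - 4/3
order-2 term: -3
the series for exp(D) f terminates at order 2
exp(D) f = -3x^2 - (22/3)x - 2


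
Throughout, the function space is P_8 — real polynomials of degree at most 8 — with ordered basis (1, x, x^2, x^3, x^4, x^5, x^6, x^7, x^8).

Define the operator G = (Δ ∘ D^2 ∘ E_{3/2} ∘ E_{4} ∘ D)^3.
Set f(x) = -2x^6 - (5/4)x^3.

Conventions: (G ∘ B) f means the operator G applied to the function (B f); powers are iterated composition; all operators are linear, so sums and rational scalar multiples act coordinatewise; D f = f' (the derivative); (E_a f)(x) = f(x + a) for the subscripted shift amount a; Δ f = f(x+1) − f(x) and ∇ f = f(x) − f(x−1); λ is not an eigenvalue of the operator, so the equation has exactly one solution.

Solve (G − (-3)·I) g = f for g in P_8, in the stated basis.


write g with unknown coordinates in the stated basis and equate coefficients in (G − (-3)·I) g = f
solving from the highest basis element down gives g = -(2/3)x^6 - (5/12)x^3
check: G g = 0
so G g − (-3)·g = -2x^6 - (5/4)x^3 = f ✓

the result is g(x) = -(2/3)x^6 - (5/12)x^3


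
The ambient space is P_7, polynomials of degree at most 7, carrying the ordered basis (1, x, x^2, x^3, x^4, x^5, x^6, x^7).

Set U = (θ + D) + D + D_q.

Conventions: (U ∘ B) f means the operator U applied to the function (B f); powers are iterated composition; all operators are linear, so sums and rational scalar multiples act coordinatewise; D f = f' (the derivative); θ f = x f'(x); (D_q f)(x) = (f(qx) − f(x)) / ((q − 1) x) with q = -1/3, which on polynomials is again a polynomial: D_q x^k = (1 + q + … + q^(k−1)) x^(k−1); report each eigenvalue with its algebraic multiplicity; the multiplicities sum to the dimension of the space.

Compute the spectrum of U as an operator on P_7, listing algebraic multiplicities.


image of 1: 0
image of x: x + 3
image of x^2: 2x^2 + (14/3)x
image of x^3: 3x^3 + (61/9)x^2
image of x^4: 4x^4 + (236/27)x^3
image of x^5: 5x^5 + (871/81)x^4
image of x^6: 6x^6 + (3098/243)x^5
image of x^7: 7x^7 + (10753/729)x^6
the matrix is upper triangular; its diagonal is (0, 1, 2, 3, 4, 5, 6, 7)
for a triangular matrix the eigenvalues are the diagonal entries, with algebraic multiplicity their repetition count

λ = 0 (multiplicity 1), λ = 1 (multiplicity 1), λ = 2 (multiplicity 1), λ = 3 (multiplicity 1), λ = 4 (multiplicity 1), λ = 5 (multiplicity 1), λ = 6 (multiplicity 1), λ = 7 (multiplicity 1)


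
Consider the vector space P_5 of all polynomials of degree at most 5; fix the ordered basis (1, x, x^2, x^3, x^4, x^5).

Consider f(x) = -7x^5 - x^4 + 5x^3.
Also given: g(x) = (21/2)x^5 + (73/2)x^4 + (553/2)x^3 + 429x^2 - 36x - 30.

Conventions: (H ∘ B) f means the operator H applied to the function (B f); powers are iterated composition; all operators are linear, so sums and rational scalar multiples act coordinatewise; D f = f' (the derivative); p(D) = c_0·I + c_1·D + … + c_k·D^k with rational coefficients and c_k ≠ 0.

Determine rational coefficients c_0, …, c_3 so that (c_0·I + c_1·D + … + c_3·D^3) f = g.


D^0 f = -7x^5 - x^4 + 5x^3
D^1 f = -35x^4 - 4x^3 + 15x^2
D^2 f = -140x^3 - 12x^2 + 30x
D^3 f = -420x^2 - 24x + 30
matching coefficients of g against c_0 f + c_1 Df + … from the top degree down determines the c_i
solution: c_0 = -3/2, c_1 = -1, c_2 = -2, c_3 = -1

c_0 = -3/2, c_1 = -1, c_2 = -2, c_3 = -1


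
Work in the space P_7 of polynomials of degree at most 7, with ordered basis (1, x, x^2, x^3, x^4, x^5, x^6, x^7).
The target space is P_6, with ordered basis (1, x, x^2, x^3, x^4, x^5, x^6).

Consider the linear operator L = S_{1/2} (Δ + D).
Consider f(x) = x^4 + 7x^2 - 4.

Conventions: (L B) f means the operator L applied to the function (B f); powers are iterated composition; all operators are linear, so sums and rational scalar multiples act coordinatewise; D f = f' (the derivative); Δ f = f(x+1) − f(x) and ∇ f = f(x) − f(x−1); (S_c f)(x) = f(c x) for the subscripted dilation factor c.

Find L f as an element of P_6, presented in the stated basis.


Δ f = 4x^3 + 6x^2 + 18x + 8
D f = 4x^3 + 14x
(Δ + D) f = 8x^3 + 6x^2 + 32x + 8
S_{1/2} (Δ + D) f = x^3 + (3/2)x^2 + 16x + 8

the result is g(x) = x^3 + (3/2)x^2 + 16x + 8


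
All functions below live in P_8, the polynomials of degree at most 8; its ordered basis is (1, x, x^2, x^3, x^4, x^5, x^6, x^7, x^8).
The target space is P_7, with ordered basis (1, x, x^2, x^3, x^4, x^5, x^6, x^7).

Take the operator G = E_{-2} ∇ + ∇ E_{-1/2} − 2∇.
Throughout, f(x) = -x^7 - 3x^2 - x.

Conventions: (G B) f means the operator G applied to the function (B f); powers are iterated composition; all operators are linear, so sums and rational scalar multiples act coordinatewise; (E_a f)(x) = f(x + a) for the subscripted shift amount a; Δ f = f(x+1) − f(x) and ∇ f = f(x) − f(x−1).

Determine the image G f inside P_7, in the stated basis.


the image equals g(x) = 105x^5 - (2835/4)x^4 + 2380x^3 - (72765/16)x^2 + (37765/8)x - 131781/64

∇ f = -7x^6 + 21x^5 - 35x^4 + 35x^3 - 21x^2 + x + 1
E_{-2} ∇ f = -7x^6 + 105x^5 - 665x^4 + 2275x^3 - 4431x^2 + 4649x - 2045
E_{-1/2} f = -x^7 + (7/2)x^6 - (21/4)x^5 + (35/8)x^4 - (35/16)x^3 - (75/32)x^2 + (121/64)x - 31/128
∇ E_{-1/2} f = -7x^6 + 42x^5 - (455/4)x^4 + 175x^3 - (2541/16)x^2 + (589/8)x - 773/64
∇ f = -7x^6 + 21x^5 - 35x^4 + 35x^3 - 21x^2 + x + 1
(-2∇) f = 14x^6 - 42x^5 + 70x^4 - 70x^3 + 42x^2 - 2x - 2
(E_{-2} ∇ + ∇ E_{-1/2} − 2∇) f = 105x^5 - (2835/4)x^4 + 2380x^3 - (72765/16)x^2 + (37765/8)x - 131781/64


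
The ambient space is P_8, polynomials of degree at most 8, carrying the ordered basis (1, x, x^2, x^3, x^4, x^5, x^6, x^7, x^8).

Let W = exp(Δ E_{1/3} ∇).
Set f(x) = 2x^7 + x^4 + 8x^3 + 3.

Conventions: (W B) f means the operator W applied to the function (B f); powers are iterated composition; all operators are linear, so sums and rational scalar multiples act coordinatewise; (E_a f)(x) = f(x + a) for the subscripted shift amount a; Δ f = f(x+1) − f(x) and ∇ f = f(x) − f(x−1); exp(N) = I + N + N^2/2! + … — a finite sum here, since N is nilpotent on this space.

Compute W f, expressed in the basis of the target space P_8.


order-1 term: 84x^5 + 140x^4 + (700/3)x^3 + (1648/9)x^2 + (3668/27)x + 2770/81
order-2 term: 840x^3 + 1680x^2 + 1960x + 7388/9
order-3 term: 1680x + 1680
the series for exp(Δ E_{1/3} ∇) f terminates at order 3
exp(Δ E_{1/3} ∇) f = 2x^7 + 84x^5 + 141x^4 + (3244/3)x^3 + (16768/9)x^2 + (101948/27)x + 205585/81

g(x) = 2x^7 + 84x^5 + 141x^4 + (3244/3)x^3 + (16768/9)x^2 + (101948/27)x + 205585/81


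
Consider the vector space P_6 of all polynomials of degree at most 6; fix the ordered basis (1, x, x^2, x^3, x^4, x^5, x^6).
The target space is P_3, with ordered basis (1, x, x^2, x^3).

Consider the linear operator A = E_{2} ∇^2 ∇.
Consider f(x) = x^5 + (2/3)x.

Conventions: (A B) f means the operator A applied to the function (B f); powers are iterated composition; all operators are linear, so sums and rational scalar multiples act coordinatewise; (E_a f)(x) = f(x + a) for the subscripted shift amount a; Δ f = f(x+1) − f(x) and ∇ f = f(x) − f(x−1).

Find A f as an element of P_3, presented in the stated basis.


the image equals g(x) = 60x^2 + 60x + 30

∇ f = 5x^4 - 10x^3 + 10x^2 - 5x + 5/3
∇ ∇ f = 20x^3 - 60x^2 + 70x - 30
∇ ∇ ∇ f = 60x^2 - 180x + 150
E_{2} ∇^2 ∇ f = 60x^2 + 60x + 30


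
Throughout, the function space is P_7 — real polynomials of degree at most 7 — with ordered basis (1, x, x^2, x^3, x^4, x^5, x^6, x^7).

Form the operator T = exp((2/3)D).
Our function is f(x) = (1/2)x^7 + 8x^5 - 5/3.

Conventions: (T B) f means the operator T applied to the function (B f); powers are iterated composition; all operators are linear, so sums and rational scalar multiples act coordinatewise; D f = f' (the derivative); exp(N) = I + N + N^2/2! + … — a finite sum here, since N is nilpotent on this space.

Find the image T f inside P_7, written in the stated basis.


the image equals g(x) = (1/2)x^7 + (7/3)x^6 + (38/3)x^5 + (860/27)x^4 + (3160/81)x^3 + (2032/81)x^2 + (5984/729)x - 1277/2187

order-1 term: (7/3)x^6 + (80/3)x^4
order-2 term: (14/3)x^5 + (320/9)x^3
order-3 term: (140/27)x^4 + (640/27)x^2
order-4 term: (280/81)x^3 + (640/81)x
order-5 term: (112/81)x^2 + 256/243
order-6 term: (224/729)x
order-7 term: 64/2187
the series for exp((2/3)D) f terminates at order 7
exp((2/3)D) f = (1/2)x^7 + (7/3)x^6 + (38/3)x^5 + (860/27)x^4 + (3160/81)x^3 + (2032/81)x^2 + (5984/729)x - 1277/2187


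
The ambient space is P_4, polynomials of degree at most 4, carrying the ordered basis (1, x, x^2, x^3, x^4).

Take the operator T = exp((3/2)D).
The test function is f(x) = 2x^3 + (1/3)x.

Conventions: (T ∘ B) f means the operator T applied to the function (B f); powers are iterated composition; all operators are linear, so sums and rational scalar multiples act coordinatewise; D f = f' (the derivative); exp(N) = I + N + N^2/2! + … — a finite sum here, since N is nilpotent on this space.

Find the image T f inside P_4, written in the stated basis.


order-1 term: 9x^2 + 1/2
order-2 term: (27/2)x
order-3 term: 27/4
the series for exp((3/2)D) f terminates at order 3
exp((3/2)D) f = 2x^3 + 9x^2 + (83/6)x + 29/4

the image equals g(x) = 2x^3 + 9x^2 + (83/6)x + 29/4


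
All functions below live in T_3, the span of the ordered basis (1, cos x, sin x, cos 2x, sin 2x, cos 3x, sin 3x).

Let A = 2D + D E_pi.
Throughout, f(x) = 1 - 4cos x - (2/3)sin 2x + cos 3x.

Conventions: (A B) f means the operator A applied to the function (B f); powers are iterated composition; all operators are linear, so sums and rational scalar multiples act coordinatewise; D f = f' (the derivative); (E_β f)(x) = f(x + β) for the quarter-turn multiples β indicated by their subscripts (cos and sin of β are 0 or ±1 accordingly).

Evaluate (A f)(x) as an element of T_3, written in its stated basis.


g(x) = 4sin x - 4cos 2x - 3sin 3x

D f = 4sin x - (4/3)cos 2x - 3sin 3x
(2D) f = 8sin x - (8/3)cos 2x - 6sin 3x
E_pi f = 1 + 4cos x - (2/3)sin 2x - cos 3x
D E_pi f = -4sin x - (4/3)cos 2x + 3sin 3x
(2D + D E_pi) f = 4sin x - 4cos 2x - 3sin 3x


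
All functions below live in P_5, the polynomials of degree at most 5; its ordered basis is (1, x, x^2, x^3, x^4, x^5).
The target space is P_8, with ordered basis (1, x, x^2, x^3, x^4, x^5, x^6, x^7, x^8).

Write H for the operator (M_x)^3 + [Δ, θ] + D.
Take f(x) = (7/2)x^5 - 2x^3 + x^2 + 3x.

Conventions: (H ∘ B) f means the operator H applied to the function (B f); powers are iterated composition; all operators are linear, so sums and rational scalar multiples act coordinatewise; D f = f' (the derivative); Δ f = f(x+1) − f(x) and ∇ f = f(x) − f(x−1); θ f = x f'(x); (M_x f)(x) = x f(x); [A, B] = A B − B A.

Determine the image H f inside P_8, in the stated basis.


g(x) = (7/2)x^8 - 2x^6 + x^5 + 38x^4 + 70x^3 + 93x^2 + 62x + 39/2

M_x f = (7/2)x^6 - 2x^4 + x^3 + 3x^2
M_x M_x f = (7/2)x^7 - 2x^5 + x^4 + 3x^3
M_x M_x M_x f = (7/2)x^8 - 2x^6 + x^5 + 3x^4
θ f = (35/2)x^5 - 6x^3 + 2x^2 + 3x
Δ θ f = (175/2)x^4 + 175x^3 + 157x^2 + (147/2)x + 33/2
Δ f = (35/2)x^4 + 35x^3 + 29x^2 + (27/2)x + 11/2
θ Δ f = 70x^4 + 105x^3 + 58x^2 + (27/2)x
[Δ, θ] f = (35/2)x^4 + 70x^3 + 99x^2 + 60x + 33/2
D f = (35/2)x^4 - 6x^2 + 2x + 3
((M_x)^3 + [Δ, θ] + D) f = (7/2)x^8 - 2x^6 + x^5 + 38x^4 + 70x^3 + 93x^2 + 62x + 39/2


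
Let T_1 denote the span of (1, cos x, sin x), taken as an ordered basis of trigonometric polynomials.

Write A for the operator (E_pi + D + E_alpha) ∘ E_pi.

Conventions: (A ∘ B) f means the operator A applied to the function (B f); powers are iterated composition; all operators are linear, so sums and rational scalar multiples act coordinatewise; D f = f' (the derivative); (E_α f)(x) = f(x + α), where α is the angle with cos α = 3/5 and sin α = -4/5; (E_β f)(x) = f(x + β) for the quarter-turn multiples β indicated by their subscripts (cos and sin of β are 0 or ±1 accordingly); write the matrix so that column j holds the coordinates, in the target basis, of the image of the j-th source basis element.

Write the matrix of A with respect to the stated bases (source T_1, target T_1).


the matrix is [[2, 0, 0]; [0, 2/5, -1/5]; [0, 1/5, 2/5]] (rows listed top to bottom)

image of 1: 2
image of cos x: (2/5)cos x + (1/5)sin x
image of sin x: -(1/5)cos x + (2/5)sin x
each image's coordinates form column j of the matrix


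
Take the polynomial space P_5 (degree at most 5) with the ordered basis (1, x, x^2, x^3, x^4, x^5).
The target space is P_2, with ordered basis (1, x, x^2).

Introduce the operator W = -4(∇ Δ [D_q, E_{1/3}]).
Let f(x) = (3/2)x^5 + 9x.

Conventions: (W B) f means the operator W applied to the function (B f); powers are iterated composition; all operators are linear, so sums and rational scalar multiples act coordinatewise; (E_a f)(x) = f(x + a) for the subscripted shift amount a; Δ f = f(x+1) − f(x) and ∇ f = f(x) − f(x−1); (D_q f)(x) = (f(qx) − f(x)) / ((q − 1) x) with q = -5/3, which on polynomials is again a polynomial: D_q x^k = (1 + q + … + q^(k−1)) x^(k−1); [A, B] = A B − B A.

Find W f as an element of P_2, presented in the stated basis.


E_{1/3} f = (3/2)x^5 + (5/2)x^4 + (5/3)x^3 + (5/9)x^2 + (491/54)x + 487/162
D_q E_{1/3} f = (421/54)x^4 - (170/27)x^3 + (95/27)x^2 - (10/27)x + 491/54
D_q f = (421/54)x^4 + 9
E_{1/3} D_q f = (421/54)x^4 + (842/81)x^3 + (421/81)x^2 + (842/729)x + 39787/4374
[D_q, E_{1/3}] f = -(1352/81)x^3 - (136/81)x^2 - (1112/729)x - 8/2187
Δ [D_q, E_{1/3}] f = -(1352/27)x^2 - (4328/81)x - 14504/729
∇ Δ [D_q, E_{1/3}] f = -(2704/27)x - 272/81
(-4(∇ Δ [D_q, E_{1/3}])) f = (10816/27)x + 1088/81

the result is g(x) = (10816/27)x + 1088/81


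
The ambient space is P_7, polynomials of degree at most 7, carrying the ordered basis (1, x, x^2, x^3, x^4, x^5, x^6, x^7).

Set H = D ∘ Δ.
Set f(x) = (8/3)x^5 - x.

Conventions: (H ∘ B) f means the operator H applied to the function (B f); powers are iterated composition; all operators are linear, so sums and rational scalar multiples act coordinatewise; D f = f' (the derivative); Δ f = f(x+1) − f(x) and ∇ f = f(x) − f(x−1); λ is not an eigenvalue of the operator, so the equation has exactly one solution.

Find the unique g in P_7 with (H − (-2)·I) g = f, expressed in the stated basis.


write g with unknown coordinates in the stated basis and equate coefficients in (H − (-2)·I) g = f
solving from the highest basis element down gives g = (4/3)x^5 - (40/3)x^3 - 20x^2 + (157/6)x + 110/3
check: H g = (80/3)x^3 + 40x^2 - (160/3)x - 220/3
so H g − (-2)·g = (8/3)x^5 - x = f ✓

g(x) = (4/3)x^5 - (40/3)x^3 - 20x^2 + (157/6)x + 110/3


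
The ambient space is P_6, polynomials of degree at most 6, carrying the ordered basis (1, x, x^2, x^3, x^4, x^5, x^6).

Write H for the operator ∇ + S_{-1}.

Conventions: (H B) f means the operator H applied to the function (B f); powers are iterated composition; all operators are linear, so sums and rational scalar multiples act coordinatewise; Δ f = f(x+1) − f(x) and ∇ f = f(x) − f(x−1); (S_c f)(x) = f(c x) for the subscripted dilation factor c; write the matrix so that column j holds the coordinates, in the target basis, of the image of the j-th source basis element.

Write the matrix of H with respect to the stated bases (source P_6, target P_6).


the matrix is [[1, 1, -1, 1, -1, 1, -1]; [0, -1, 2, -3, 4, -5, 6]; [0, 0, 1, 3, -6, 10, -15]; [0, 0, 0, -1, 4, -10, 20]; [0, 0, 0, 0, 1, 5, -15]; [0, 0, 0, 0, 0, -1, 6]; [0, 0, 0, 0, 0, 0, 1]] (rows listed top to bottom)

image of 1: 1
image of x: -x + 1
image of x^2: x^2 + 2x - 1
image of x^3: -x^3 + 3x^2 - 3x + 1
image of x^4: x^4 + 4x^3 - 6x^2 + 4x - 1
image of x^5: -x^5 + 5x^4 - 10x^3 + 10x^2 - 5x + 1
image of x^6: x^6 + 6x^5 - 15x^4 + 20x^3 - 15x^2 + 6x - 1
each image's coordinates form column j of the matrix


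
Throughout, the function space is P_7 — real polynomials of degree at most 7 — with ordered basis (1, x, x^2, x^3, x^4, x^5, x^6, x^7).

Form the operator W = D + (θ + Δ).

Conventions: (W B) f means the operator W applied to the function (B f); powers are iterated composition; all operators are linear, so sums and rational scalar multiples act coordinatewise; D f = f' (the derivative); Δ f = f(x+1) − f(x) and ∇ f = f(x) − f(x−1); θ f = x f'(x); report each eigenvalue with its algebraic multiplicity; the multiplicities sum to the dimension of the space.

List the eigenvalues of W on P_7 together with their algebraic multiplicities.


image of 1: 0
image of x: x + 2
image of x^2: 2x^2 + 4x + 1
image of x^3: 3x^3 + 6x^2 + 3x + 1
image of x^4: 4x^4 + 8x^3 + 6x^2 + 4x + 1
image of x^5: 5x^5 + 10x^4 + 10x^3 + 10x^2 + 5x + 1
image of x^6: 6x^6 + 12x^5 + 15x^4 + 20x^3 + 15x^2 + 6x + 1
image of x^7: 7x^7 + 14x^6 + 21x^5 + 35x^4 + 35x^3 + 21x^2 + 7x + 1
the matrix is upper triangular; its diagonal is (0, 1, 2, 3, 4, 5, 6, 7)
for a triangular matrix the eigenvalues are the diagonal entries, with algebraic multiplicity their repetition count

λ = 0 (multiplicity 1), λ = 1 (multiplicity 1), λ = 2 (multiplicity 1), λ = 3 (multiplicity 1), λ = 4 (multiplicity 1), λ = 5 (multiplicity 1), λ = 6 (multiplicity 1), λ = 7 (multiplicity 1)


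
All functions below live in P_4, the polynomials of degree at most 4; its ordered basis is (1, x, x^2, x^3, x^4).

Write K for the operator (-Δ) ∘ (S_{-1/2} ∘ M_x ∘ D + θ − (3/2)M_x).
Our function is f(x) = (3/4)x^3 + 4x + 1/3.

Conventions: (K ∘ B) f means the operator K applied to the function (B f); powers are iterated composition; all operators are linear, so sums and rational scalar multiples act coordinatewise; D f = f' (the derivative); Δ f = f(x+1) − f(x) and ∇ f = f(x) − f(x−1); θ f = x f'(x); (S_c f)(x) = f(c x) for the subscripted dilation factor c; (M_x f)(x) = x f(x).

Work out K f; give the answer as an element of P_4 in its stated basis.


g(x) = (9/2)x^3 + (27/32)x^2 + (339/32)x + 117/32

D f = (9/4)x^2 + 4
M_x D f = (9/4)x^3 + 4x
S_{-1/2} M_x D f = -(9/32)x^3 - 2x
θ f = (9/4)x^3 + 4x
M_x f = (3/4)x^4 + 4x^2 + (1/3)x
(-(3/2)M_x) f = -(9/8)x^4 - 6x^2 - (1/2)x
(S_{-1/2} ∘ M_x ∘ D + θ − (3/2)M_x) f = -(9/8)x^4 + (63/32)x^3 - 6x^2 + (3/2)x
Δ (S_{-1/2} ∘ M_x ∘ D + θ − (3/2)M_x) f = -(9/2)x^3 - (27/32)x^2 - (339/32)x - 117/32
(-Δ) (S_{-1/2} ∘ M_x ∘ D + θ − (3/2)M_x) f = (9/2)x^3 + (27/32)x^2 + (339/32)x + 117/32


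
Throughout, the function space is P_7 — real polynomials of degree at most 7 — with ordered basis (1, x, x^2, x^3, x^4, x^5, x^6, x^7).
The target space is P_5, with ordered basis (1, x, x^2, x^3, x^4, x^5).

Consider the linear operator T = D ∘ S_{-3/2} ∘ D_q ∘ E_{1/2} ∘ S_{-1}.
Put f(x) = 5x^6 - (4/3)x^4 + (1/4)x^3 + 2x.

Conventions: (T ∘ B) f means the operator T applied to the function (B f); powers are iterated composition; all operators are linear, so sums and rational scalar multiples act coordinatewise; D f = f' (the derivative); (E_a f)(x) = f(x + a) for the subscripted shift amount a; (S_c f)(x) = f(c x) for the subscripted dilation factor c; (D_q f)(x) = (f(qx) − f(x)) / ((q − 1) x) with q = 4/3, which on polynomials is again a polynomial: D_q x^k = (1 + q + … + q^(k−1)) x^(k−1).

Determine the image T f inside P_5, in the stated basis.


S_{-1} f = 5x^6 - (4/3)x^4 - (1/4)x^3 - 2x
E_{1/2} S_{-1} f = 5x^6 + 15x^5 + (209/12)x^4 + (115/12)x^3 + (37/16)x^2 - (23/12)x - 199/192
D_q (E_{1/2} ∘ S_{-1}) f = (16835/243)x^5 + (3905/27)x^4 + (36575/324)x^3 + (4255/108)x^2 + (259/48)x - 23/12
S_{-3/2} D_q (E_{1/2} ∘ S_{-1}) f = -(16835/32)x^5 + (11715/16)x^4 - (36575/96)x^3 + (4255/48)x^2 - (259/32)x - 23/12
D (S_{-3/2} ∘ D_q ∘ E_{1/2} ∘ S_{-1}) f = -(84175/32)x^4 + (11715/4)x^3 - (36575/32)x^2 + (4255/24)x - 259/32

the image equals g(x) = -(84175/32)x^4 + (11715/4)x^3 - (36575/32)x^2 + (4255/24)x - 259/32


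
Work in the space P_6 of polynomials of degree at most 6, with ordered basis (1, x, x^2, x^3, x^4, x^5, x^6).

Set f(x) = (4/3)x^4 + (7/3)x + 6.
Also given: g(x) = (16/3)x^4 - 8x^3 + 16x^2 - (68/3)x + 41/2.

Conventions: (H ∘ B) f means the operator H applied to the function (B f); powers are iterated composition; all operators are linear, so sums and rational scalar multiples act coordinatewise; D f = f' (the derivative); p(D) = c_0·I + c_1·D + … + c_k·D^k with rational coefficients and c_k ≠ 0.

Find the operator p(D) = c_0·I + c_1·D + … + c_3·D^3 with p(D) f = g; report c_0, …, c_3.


c_0 = 4, c_1 = -3/2, c_2 = 1, c_3 = -1

D^0 f = (4/3)x^4 + (7/3)x + 6
D^1 f = (16/3)x^3 + 7/3
D^2 f = 16x^2
D^3 f = 32x
matching coefficients of g against c_0 f + c_1 Df + … from the top degree down determines the c_i
solution: c_0 = 4, c_1 = -3/2, c_2 = 1, c_3 = -1


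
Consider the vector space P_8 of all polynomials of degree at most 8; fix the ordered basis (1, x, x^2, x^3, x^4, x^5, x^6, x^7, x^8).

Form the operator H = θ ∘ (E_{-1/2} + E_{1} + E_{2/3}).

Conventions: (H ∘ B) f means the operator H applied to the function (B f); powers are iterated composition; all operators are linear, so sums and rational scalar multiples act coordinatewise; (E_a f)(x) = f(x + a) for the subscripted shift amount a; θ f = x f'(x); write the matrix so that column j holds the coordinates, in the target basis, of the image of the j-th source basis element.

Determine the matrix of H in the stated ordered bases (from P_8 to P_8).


the matrix is [[0, 0, 0, 0, 0, 0, 0, 0, 0]; [0, 3, 7/3, 61/12, 253/54, 8165/1296, 8557/1296, 360367/46656, 294133/34992]; [0, 0, 6, 7, 61/3, 1265/54, 8165/216, 59899/1296, 360367/5832]; [0, 0, 0, 9, 14, 305/6, 1265/18, 57155/432, 59899/324]; [0, 0, 0, 0, 12, 70/3, 305/3, 8855/54, 57155/162]; [0, 0, 0, 0, 0, 15, 35, 2135/12, 8855/27]; [0, 0, 0, 0, 0, 0, 18, 49, 854/3]; [0, 0, 0, 0, 0, 0, 0, 21, 196/3]; [0, 0, 0, 0, 0, 0, 0, 0, 24]] (rows listed top to bottom)

image of 1: 0
image of x: 3x
image of x^2: 6x^2 + (7/3)x
image of x^3: 9x^3 + 7x^2 + (61/12)x
image of x^4: 12x^4 + 14x^3 + (61/3)x^2 + (253/54)x
image of x^5: 15x^5 + (70/3)x^4 + (305/6)x^3 + (1265/54)x^2 + (8165/1296)x
image of x^6: 18x^6 + 35x^5 + (305/3)x^4 + (1265/18)x^3 + (8165/216)x^2 + (8557/1296)x
image of x^7: 21x^7 + 49x^6 + (2135/12)x^5 + (8855/54)x^4 + (57155/432)x^3 + (59899/1296)x^2 + (360367/46656)x
image of x^8: 24x^8 + (196/3)x^7 + (854/3)x^6 + (8855/27)x^5 + (57155/162)x^4 + (59899/324)x^3 + (360367/5832)x^2 + (294133/34992)x
each image's coordinates form column j of the matrix


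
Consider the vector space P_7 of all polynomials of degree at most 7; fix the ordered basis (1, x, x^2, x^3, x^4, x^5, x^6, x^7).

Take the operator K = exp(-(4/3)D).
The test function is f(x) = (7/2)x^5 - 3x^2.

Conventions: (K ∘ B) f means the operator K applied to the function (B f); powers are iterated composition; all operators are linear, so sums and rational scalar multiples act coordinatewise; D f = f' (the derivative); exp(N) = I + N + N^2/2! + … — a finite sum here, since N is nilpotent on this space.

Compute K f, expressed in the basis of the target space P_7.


the image equals g(x) = (7/2)x^5 - (70/3)x^4 + (560/9)x^3 - (2321/27)x^2 + (5128/81)x - 4880/243

order-1 term: -(70/3)x^4 + 8x
order-2 term: (560/9)x^3 - 16/3
order-3 term: -(2240/27)x^2
order-4 term: (4480/81)x
order-5 term: -3584/243
the series for exp(-(4/3)D) f terminates at order 5
exp(-(4/3)D) f = (7/2)x^5 - (70/3)x^4 + (560/9)x^3 - (2321/27)x^2 + (5128/81)x - 4880/243


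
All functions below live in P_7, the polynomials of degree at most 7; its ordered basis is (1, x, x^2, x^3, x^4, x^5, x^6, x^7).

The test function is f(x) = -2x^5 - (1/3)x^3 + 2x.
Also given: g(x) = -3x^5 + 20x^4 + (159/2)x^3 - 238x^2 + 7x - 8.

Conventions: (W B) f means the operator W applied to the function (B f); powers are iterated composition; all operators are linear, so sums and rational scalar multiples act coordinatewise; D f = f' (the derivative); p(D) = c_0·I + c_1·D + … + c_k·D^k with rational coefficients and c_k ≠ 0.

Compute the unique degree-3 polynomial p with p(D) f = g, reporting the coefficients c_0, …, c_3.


D^0 f = -2x^5 - (1/3)x^3 + 2x
D^1 f = -10x^4 - x^2 + 2
D^2 f = -40x^3 - 2x
D^3 f = -120x^2 - 2
matching coefficients of g against c_0 f + c_1 Df + … from the top degree down determines the c_i
solution: c_0 = 3/2, c_1 = -2, c_2 = -2, c_3 = 2

p(D) = (3/2)·I − 2·D − 2·D^2 + 2·D^3, i.e. c_0 = 3/2, c_1 = -2, c_2 = -2, c_3 = 2


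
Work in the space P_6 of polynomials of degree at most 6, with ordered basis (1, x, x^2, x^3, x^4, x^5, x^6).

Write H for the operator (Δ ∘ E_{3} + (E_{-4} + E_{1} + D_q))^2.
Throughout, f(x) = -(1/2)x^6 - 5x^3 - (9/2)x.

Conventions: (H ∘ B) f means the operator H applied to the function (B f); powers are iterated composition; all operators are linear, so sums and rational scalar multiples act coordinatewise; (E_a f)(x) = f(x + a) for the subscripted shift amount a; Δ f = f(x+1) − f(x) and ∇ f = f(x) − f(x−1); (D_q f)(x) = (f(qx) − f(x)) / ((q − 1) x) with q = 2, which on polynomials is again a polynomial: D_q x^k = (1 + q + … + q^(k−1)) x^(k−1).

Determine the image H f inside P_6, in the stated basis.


the image equals g(x) = -2x^6 - 102x^5 - (2511/2)x^4 - 6360x^3 - 32010x^2 - 12949x - 170985

E_{3} f = -(1/2)x^6 - 9x^5 - (135/2)x^4 - 275x^3 - (1305/2)x^2 - (1737/2)x - 513
Δ E_{3} f = -3x^5 - (105/2)x^4 - 370x^3 - (2655/2)x^2 - 2448x - 1873
E_{-4} f = -(1/2)x^6 + 12x^5 - 120x^4 + 635x^3 - 1860x^2 + (5655/2)x - 1710
E_{1} f = -(1/2)x^6 - 3x^5 - (15/2)x^4 - 15x^3 - (45/2)x^2 - (45/2)x - 10
D_q f = -(63/2)x^5 - 35x^2 - 9/2
(E_{-4} + E_{1} + D_q) f = -x^6 - (45/2)x^5 - (255/2)x^4 + 620x^3 - (3835/2)x^2 + 2805x - 3449/2
(Δ ∘ E_{3} + (E_{-4} + E_{1} + D_q)) f = -x^6 - (51/2)x^5 - 180x^4 + 250x^3 - 3245x^2 + 357x - 7195/2
E_{3} (Δ ∘ E_{3} + (E_{-4} + E_{1} + D_q)) f = -x^6 - (87/2)x^5 - (1395/2)x^4 - 4745x^3 - 18815x^2 - (87177/2)x - 46487
Δ E_{3} (Δ ∘ E_{3} + (E_{-4} + E_{1} + D_q)) f = -6x^5 - (465/2)x^4 - 3245x^3 - 18870x^2 - (109757/2)x - 135781/2
E_{-4} (Δ ∘ E_{3} + (E_{-4} + E_{1} + D_q)) f = -x^6 - (3/2)x^5 + 90x^4 + 330x^3 - 11045x^2 + 57901x - 194019/2
E_{1} (Δ ∘ E_{3} + (E_{-4} + E_{1} + D_q)) f = -x^6 - (63/2)x^5 - (645/2)x^4 - 745x^3 - 3845x^2 - (12473/2)x - 6442
D_q (Δ ∘ E_{3} + (E_{-4} + E_{1} + D_q)) f = -63x^5 - (1581/2)x^4 - 2700x^3 + 1750x^2 - 9735x + 357
(E_{-4} + E_{1} + D_q) (Δ ∘ E_{3} + (E_{-4} + E_{1} + D_q)) f = -2x^6 - 96x^5 - 1023x^4 - 3115x^3 - 13140x^2 + (83859/2)x - 206189/2
(Δ ∘ E_{3} + (E_{-4} + E_{1} + D_q)) (Δ ∘ E_{3} + (E_{-4} + E_{1} + D_q)) f = -2x^6 - 102x^5 - (2511/2)x^4 - 6360x^3 - 32010x^2 - 12949x - 170985


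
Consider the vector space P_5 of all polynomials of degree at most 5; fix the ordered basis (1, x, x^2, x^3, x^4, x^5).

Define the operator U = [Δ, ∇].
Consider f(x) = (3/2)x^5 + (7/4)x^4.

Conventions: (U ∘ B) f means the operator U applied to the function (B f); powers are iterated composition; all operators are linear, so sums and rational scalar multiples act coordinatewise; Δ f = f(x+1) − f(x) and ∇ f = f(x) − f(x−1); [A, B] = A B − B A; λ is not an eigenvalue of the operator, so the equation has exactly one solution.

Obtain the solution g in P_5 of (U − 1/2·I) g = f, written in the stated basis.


the result is g(x) = -3x^5 - (7/2)x^4

write g with unknown coordinates in the stated basis and equate coefficients in (U − 1/2·I) g = f
solving from the highest basis element down gives g = -3x^5 - (7/2)x^4
check: U g = 0
so U g − 1/2·g = (3/2)x^5 + (7/4)x^4 = f ✓


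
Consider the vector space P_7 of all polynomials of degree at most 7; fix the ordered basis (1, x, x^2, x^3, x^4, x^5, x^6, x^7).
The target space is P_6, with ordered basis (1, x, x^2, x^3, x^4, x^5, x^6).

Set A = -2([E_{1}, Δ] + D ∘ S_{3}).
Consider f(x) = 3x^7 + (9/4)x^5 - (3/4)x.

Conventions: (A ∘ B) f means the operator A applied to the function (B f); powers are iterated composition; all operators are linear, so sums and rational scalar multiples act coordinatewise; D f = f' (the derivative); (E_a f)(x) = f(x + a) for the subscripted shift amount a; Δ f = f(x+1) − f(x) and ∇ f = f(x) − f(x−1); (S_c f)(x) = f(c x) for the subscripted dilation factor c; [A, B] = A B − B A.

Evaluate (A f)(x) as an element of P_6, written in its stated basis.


Δ f = 21x^6 + 63x^5 + (465/4)x^4 + (255/2)x^3 + (171/2)x^2 + (129/4)x + 9/2
E_{1} Δ f = 21x^6 + 189x^5 + (2985/4)x^4 + (3285/2)x^3 + (4221/2)x^2 + (5967/4)x + 450
E_{1} f = 3x^7 + 21x^6 + (261/4)x^5 + (465/4)x^4 + (255/2)x^3 + (171/2)x^2 + (63/2)x + 9/2
Δ E_{1} f = 21x^6 + 189x^5 + (2985/4)x^4 + (3285/2)x^3 + (4221/2)x^2 + (5967/4)x + 450
[E_{1}, Δ] f = 0
S_{3} f = 6561x^7 + (2187/4)x^5 - (9/4)x
D S_{3} f = 45927x^6 + (10935/4)x^4 - 9/4
([E_{1}, Δ] + D ∘ S_{3}) f = 45927x^6 + (10935/4)x^4 - 9/4
(-2([E_{1}, Δ] + D ∘ S_{3})) f = -91854x^6 - (10935/2)x^4 + 9/2

the result is g(x) = -91854x^6 - (10935/2)x^4 + 9/2


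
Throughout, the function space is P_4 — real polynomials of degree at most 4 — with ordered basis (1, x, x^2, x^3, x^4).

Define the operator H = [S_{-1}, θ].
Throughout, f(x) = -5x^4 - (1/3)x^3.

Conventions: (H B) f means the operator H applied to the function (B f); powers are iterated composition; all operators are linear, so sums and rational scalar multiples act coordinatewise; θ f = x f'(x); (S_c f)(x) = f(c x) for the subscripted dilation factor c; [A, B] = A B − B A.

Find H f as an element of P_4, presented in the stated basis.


θ f = -20x^4 - x^3
S_{-1} θ f = -20x^4 + x^3
S_{-1} f = -5x^4 + (1/3)x^3
θ S_{-1} f = -20x^4 + x^3
[S_{-1}, θ] f = 0

the result is g(x) = 0


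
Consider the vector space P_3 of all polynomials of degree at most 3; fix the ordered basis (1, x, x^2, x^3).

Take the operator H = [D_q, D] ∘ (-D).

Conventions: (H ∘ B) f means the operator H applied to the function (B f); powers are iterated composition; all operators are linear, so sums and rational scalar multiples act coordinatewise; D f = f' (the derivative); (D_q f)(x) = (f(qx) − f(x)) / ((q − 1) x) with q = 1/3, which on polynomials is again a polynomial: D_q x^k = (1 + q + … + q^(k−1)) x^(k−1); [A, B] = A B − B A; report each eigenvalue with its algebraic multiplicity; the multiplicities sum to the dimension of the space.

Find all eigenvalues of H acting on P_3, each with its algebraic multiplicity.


λ = 0 (multiplicity 4)

image of 1: 0
image of x: 0
image of x^2: 0
image of x^3: -2
the matrix is upper triangular; its diagonal is (0, 0, 0, 0)
for a triangular matrix the eigenvalues are the diagonal entries, with algebraic multiplicity their repetition count


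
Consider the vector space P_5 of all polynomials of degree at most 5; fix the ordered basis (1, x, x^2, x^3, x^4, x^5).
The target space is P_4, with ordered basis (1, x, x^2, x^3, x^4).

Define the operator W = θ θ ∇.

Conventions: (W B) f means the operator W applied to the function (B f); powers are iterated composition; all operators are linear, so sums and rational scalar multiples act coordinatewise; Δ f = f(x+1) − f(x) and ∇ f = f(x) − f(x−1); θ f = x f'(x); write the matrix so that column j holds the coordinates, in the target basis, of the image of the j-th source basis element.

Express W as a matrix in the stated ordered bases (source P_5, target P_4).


image of 1: 0
image of x: 0
image of x^2: 2x
image of x^3: 12x^2 - 3x
image of x^4: 36x^3 - 24x^2 + 4x
image of x^5: 80x^4 - 90x^3 + 40x^2 - 5x
each image's coordinates form column j of the matrix

the matrix is [[0, 0, 0, 0, 0, 0]; [0, 0, 2, -3, 4, -5]; [0, 0, 0, 12, -24, 40]; [0, 0, 0, 0, 36, -90]; [0, 0, 0, 0, 0, 80]] (rows listed top to bottom)


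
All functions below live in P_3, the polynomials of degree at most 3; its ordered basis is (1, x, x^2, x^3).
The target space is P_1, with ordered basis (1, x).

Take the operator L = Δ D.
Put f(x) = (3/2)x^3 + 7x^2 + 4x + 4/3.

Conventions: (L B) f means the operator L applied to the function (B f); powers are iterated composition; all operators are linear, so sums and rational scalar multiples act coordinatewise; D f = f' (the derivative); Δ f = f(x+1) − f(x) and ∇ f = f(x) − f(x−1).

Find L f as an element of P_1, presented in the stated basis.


D f = (9/2)x^2 + 14x + 4
Δ D f = 9x + 37/2

g(x) = 9x + 37/2


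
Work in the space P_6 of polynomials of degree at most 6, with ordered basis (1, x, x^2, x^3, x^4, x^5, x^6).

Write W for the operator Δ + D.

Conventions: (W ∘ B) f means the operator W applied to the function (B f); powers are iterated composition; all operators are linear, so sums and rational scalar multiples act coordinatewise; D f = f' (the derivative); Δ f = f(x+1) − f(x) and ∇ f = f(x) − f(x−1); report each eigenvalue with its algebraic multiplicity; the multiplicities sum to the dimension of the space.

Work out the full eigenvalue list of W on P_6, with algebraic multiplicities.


λ = 0 (multiplicity 7)

image of 1: 0
image of x: 2
image of x^2: 4x + 1
image of x^3: 6x^2 + 3x + 1
image of x^4: 8x^3 + 6x^2 + 4x + 1
image of x^5: 10x^4 + 10x^3 + 10x^2 + 5x + 1
image of x^6: 12x^5 + 15x^4 + 20x^3 + 15x^2 + 6x + 1
the matrix is upper triangular; its diagonal is (0, 0, 0, 0, 0, 0, 0)
for a triangular matrix the eigenvalues are the diagonal entries, with algebraic multiplicity their repetition count


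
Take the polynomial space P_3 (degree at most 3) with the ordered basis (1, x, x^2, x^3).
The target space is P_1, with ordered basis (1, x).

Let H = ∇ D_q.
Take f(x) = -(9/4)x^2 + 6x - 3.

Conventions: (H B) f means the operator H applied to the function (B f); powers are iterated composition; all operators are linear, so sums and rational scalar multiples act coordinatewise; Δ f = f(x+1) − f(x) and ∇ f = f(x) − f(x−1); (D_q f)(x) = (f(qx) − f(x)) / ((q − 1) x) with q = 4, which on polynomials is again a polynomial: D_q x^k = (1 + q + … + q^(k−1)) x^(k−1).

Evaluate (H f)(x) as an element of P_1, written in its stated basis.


g(x) = -45/4

D_q f = -(45/4)x + 6
∇ D_q f = -45/4


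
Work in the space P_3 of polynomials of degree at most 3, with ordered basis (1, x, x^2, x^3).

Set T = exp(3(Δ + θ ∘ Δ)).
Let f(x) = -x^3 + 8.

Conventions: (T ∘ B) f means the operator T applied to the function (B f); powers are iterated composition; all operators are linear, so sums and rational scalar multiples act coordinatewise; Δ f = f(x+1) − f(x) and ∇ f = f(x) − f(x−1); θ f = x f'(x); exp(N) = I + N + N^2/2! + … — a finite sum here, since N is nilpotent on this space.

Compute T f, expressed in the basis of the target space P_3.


order-1 term: -27x^2 - 18x - 3
order-2 term: -162x - 135/2
order-3 term: -162
the series for exp(3(Δ + θ ∘ Δ)) f terminates at order 3
exp(3(Δ + θ ∘ Δ)) f = -x^3 - 27x^2 - 180x - 449/2

g(x) = -x^3 - 27x^2 - 180x - 449/2


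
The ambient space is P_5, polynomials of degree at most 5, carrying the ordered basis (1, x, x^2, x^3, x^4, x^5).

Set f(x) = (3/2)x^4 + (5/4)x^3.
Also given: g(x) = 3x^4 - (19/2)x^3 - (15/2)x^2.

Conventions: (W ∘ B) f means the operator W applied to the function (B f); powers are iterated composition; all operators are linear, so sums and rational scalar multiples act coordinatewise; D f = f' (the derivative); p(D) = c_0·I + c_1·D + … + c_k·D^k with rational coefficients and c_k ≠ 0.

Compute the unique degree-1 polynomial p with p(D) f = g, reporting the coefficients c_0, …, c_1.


D^0 f = (3/2)x^4 + (5/4)x^3
D^1 f = 6x^3 + (15/4)x^2
matching coefficients of g against c_0 f + c_1 Df + … from the top degree down determines the c_i
solution: c_0 = 2, c_1 = -2

c_0 = 2, c_1 = -2


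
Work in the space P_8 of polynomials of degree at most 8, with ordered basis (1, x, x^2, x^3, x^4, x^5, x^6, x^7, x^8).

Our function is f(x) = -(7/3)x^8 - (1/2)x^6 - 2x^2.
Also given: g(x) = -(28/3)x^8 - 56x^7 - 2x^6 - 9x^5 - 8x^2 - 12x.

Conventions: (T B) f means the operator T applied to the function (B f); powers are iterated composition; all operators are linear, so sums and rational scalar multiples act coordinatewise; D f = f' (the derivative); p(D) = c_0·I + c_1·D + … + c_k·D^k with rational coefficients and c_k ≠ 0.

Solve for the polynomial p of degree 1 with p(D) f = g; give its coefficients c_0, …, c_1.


p(D) = 4·I + 3·D, i.e. c_0 = 4, c_1 = 3

D^0 f = -(7/3)x^8 - (1/2)x^6 - 2x^2
D^1 f = -(56/3)x^7 - 3x^5 - 4x
matching coefficients of g against c_0 f + c_1 Df + … from the top degree down determines the c_i
solution: c_0 = 4, c_1 = 3


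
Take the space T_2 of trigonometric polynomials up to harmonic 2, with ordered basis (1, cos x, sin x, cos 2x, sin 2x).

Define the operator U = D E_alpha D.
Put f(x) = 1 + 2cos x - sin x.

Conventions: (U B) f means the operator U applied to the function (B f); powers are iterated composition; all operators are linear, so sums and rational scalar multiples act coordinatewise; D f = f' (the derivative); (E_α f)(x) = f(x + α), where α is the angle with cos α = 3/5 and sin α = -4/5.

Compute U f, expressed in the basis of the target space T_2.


the result is g(x) = -2cos x - sin x

D f = -cos x - 2sin x
E_alpha D f = cos x - 2sin x
D E_alpha D f = -2cos x - sin x


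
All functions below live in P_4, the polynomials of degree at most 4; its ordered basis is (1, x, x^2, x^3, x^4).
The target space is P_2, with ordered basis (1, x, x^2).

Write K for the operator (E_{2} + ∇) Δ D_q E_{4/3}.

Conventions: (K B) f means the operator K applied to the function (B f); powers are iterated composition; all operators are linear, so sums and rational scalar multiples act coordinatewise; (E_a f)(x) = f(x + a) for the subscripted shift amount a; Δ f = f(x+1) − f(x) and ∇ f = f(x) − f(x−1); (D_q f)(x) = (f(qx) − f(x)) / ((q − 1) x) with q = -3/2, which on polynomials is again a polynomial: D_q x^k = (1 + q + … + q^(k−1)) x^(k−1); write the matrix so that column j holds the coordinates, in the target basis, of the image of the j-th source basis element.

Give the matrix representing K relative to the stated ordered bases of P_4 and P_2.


image of 1: 0
image of x: 0
image of x^2: -1/2
image of x^3: (7/2)x + 41/4
image of x^4: -(39/8)x^2 - (371/24)x + 233/8
each image's coordinates form column j of the matrix

the matrix is [[0, 0, -1/2, 41/4, 233/8]; [0, 0, 0, 7/2, -371/24]; [0, 0, 0, 0, -39/8]] (rows listed top to bottom)


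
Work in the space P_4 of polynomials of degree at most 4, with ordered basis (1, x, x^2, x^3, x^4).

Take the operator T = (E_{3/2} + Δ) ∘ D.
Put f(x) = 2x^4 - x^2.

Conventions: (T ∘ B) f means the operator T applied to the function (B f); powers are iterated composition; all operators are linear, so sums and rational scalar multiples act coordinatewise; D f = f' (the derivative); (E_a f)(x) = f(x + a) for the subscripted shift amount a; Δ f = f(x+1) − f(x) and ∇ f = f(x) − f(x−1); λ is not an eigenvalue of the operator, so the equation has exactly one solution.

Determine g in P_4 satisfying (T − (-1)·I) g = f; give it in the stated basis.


write g with unknown coordinates in the stated basis and equate coefficients in (T − (-1)·I) g = f
solving from the highest basis element down gives g = 2x^4 - 8x^3 - 37x^2 + 116x + 112
check: T g = 8x^3 + 36x^2 - 116x - 112
so T g − (-1)·g = 2x^4 - x^2 = f ✓

the result is g(x) = 2x^4 - 8x^3 - 37x^2 + 116x + 112
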